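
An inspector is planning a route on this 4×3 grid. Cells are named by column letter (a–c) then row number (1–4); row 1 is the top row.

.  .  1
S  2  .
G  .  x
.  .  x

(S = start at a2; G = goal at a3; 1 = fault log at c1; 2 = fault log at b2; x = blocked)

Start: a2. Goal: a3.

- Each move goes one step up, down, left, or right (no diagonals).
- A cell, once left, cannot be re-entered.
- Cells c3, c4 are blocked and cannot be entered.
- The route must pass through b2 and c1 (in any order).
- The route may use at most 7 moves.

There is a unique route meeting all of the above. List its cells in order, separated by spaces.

a2 a1 b1 c1 c2 b2 b3 a3

Any route must reach b2 and c1 and still end at a3 within 7 moves, so the order of the required stops is forced.
Route from a2: up 1 to a1, right 2 to c1, down 1 to c2, left 1 to b2, down 1 to b3, left 1 to a3 — 7 moves in all.
Check: all required cells visited; 7 ≤ 7 moves.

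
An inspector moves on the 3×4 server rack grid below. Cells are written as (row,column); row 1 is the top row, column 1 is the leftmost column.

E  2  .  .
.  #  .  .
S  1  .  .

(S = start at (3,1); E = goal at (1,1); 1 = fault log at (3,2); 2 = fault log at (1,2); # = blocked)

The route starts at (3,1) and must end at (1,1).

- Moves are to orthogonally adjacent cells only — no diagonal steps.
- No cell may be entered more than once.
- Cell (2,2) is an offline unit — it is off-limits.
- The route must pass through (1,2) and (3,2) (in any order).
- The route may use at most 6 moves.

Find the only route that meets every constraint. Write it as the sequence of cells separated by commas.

(3,1), (3,2), (3,3), (2,3), (1,3), (1,2), (1,1)

The budget equals the shortest possible length, so every move has to be on a shortest route through the required cells.
Route from (3,1): 2× right (reaching (3,3)), 2× up (reaching (1,3)), 2× left (reaching (1,1)) — 6 moves in all.
Check: all required cells visited; 6 ≤ 6 moves.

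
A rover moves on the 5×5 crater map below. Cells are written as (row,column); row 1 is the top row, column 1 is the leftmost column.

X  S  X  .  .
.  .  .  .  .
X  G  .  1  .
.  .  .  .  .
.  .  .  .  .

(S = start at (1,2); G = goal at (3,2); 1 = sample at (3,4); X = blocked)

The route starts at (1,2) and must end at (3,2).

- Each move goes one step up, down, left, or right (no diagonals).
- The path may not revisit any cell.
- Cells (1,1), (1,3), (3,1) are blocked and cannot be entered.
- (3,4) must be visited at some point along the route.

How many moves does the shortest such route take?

Any route passes through (3,4) somewhere between (1,2) and (3,2). Summing Manhattan distances along the two legs ((1,2) → (3,4) → (3,2)) gives a lower bound of 4 + 2 = 6 moves.
A route of 6 moves achieves this: (1,2) → (2,2) → (2,3) → (2,4) → (3,4) → (3,3) → (3,2).
Since 6 matches the lower bound, it is optimal.

6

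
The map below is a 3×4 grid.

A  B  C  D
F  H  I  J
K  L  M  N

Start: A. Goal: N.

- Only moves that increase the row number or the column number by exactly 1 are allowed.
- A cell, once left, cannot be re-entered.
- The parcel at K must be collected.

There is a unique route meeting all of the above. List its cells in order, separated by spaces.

A F K L M N

Moves only go right or down, so the column and row indices never decrease.
Route from A: down 2 to K, right 3 to N — 5 moves in all.
Check: all required cells visited.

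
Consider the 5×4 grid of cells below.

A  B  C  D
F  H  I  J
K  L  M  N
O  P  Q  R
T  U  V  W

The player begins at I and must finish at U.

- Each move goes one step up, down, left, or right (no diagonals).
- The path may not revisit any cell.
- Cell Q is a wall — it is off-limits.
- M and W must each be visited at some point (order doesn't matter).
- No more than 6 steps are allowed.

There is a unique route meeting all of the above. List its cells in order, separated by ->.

The 6-move cap with required stops at M, W leaves no slack for detours.
Route from I: down to M, right to N, 2× down (reaching W), 2× left (reaching U) — 6 moves in all.
Check: all required cells visited; 6 ≤ 6 moves.

I -> M -> N -> R -> W -> V -> U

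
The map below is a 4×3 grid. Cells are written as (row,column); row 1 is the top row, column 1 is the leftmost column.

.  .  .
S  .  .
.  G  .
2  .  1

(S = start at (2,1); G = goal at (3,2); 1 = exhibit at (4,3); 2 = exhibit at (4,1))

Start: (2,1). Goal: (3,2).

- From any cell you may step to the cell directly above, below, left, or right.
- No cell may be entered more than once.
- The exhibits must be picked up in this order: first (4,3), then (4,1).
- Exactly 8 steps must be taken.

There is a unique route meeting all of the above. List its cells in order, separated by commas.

The waypoints must appear in the order (4,3), (4,1), with no cell reused.
Route from (2,1): 2× right (reaching (2,3)), 2× down (reaching (4,3)), 2× left (reaching (4,1)), up to (3,1), right to (3,2) — 8 moves in all.
Check: order respected (1 at step 4, 2 at step 6); 8 moves as required.

(2,1), (2,2), (2,3), (3,3), (4,3), (4,2), (4,1), (3,1), (3,2)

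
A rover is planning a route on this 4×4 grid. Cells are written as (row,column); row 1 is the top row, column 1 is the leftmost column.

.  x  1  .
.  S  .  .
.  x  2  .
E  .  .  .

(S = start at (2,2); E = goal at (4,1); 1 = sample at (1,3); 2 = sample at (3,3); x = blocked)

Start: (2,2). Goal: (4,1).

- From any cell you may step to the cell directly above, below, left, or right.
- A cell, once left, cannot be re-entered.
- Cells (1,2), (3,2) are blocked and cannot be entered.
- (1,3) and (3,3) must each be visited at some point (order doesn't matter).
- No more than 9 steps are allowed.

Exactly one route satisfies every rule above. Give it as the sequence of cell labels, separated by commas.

The budget equals the shortest possible length, so every move has to be on a shortest route through the required cells.
Route from (2,2): right 1 to (2,3), up 1 to (1,3), right 1 to (1,4), down 2 to (3,4), left 1 to (3,3), down 1 to (4,3), left 2 to (4,1) — 9 moves in all.
Check: all required cells visited; 9 ≤ 9 moves.

(2,2), (2,3), (1,3), (1,4), (2,4), (3,4), (3,3), (4,3), (4,2), (4,1)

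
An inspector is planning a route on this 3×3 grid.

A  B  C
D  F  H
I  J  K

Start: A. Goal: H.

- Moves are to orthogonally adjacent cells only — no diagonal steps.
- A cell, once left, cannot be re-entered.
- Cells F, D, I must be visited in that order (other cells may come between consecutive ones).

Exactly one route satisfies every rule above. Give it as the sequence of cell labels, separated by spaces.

The waypoints must appear in the order F, D, I, with no cell reused.
Route from A: right 1 to B, down 1 to F, left 1 to D, down 1 to I, right 2 to K, up 1 to H — 7 moves in all.
Check: order respected (F at step 2, D at step 3, I at step 4).

A B F D I J K H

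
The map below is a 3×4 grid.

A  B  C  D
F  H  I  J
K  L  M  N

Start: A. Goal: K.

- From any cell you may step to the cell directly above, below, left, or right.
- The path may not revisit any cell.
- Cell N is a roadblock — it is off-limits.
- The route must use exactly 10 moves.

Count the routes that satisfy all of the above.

Need simple routes of exactly 10 moves from A to K (Manhattan distance 2, so 4 moves are spent on a detour and 4 undoing it).
Enumerating: A F H B C D J I M L K | A B C D J I M L H F K.
That gives 2 routes.

2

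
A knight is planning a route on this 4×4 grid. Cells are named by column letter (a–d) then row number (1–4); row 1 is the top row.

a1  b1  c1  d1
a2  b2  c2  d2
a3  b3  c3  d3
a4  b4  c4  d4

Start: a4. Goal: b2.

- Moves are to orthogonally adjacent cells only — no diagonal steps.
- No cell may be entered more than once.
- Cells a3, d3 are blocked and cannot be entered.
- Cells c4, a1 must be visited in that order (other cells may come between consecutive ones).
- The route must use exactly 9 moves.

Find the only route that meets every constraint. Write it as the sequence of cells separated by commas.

a4, b4, c4, c3, c2, c1, b1, a1, a2, b2

The waypoints must appear in the order c4, a1, with no cell reused.
Route from a4: right 2 to c4, up 3 to c1, left 2 to a1, down 1 to a2, right 1 to b2 — 9 moves in all.
Check: order respected (c4 at step 2, a1 at step 7); 9 moves as required.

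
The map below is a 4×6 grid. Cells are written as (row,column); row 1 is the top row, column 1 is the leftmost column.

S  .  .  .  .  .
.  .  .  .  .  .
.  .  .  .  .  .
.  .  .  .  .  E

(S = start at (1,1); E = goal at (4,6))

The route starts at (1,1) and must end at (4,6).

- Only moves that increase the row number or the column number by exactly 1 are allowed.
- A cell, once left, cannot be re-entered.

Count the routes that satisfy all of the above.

A right/down-only route from (1,1) to (4,6) makes exactly 3 down-moves and 5 right-moves in some order.
With no other constraints that would be C(8,3) = 56 routes.
That gives 56 routes.

56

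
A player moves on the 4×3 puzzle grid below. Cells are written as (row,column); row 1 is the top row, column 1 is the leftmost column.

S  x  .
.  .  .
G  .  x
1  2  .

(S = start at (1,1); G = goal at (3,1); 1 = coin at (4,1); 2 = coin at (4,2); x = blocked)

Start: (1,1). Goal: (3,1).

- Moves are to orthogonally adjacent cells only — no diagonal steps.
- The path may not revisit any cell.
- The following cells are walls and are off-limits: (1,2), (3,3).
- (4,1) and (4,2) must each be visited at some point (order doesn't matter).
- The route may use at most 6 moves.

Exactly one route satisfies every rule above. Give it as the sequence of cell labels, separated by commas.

(1,1), (2,1), (2,2), (3,2), (4,2), (4,1), (3,1)

The budget equals the shortest possible length, so every move has to be on a shortest route through the required cells.
Route from (1,1): down 1 to (2,1), right 1 to (2,2), down 2 to (4,2), left 1 to (4,1), up 1 to (3,1) — 6 moves in all.
Check: all required cells visited; 6 ≤ 6 moves.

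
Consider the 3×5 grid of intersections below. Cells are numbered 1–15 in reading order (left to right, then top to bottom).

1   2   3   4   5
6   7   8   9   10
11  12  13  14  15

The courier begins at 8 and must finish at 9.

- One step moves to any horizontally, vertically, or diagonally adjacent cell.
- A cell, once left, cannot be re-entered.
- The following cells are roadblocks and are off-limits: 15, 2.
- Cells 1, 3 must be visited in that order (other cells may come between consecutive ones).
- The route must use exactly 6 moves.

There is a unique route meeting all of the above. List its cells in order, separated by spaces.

The waypoints must appear in the order 1, 3, with no cell reused.
Route from 8: down-left to 12, up-left to 6, up to 1, down-right to 7, up-right to 3, down-right to 9 — 6 moves in all.
Check: order respected (1 at step 3, 3 at step 5); 6 moves as required.

8 12 6 1 7 3 9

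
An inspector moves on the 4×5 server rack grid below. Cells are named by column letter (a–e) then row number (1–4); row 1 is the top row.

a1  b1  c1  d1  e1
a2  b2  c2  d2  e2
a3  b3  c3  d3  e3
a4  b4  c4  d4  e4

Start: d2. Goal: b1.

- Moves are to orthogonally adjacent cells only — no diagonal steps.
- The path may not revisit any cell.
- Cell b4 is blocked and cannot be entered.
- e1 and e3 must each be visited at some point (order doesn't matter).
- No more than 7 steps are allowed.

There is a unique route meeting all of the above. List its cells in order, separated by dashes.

The budget equals the shortest possible length, so every move has to be on a shortest route through the required cells.
Route from d2: down to d3, right to e3, 2× up (reaching e1), 3× left (reaching b1) — 7 moves in all.
Check: all required cells visited; 7 ≤ 7 moves.

d2 - d3 - e3 - e2 - e1 - d1 - c1 - b1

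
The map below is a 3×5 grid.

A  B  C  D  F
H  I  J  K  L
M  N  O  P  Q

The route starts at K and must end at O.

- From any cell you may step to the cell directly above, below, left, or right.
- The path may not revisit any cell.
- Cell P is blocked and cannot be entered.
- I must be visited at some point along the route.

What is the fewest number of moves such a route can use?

Any route passes through I somewhere between K and O. Summing Manhattan distances along the two legs (K → I → O) gives a lower bound of 2 + 2 = 4 moves.
A route of 4 moves achieves this: K → J → I → N → O.
Since 4 matches the lower bound, it is optimal.

4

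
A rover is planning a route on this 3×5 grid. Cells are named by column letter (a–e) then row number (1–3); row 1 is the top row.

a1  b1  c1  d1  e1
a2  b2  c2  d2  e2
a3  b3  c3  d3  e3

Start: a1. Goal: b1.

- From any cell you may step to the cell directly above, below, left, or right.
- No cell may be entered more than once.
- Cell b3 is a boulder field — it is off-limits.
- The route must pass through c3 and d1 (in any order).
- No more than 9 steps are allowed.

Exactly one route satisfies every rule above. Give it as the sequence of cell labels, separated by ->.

a1 -> a2 -> b2 -> c2 -> c3 -> d3 -> d2 -> d1 -> c1 -> b1

The budget equals the shortest possible length, so every move has to be on a shortest route through the required cells.
Route from a1: down 1 to a2, right 2 to c2, down 1 to c3, right 1 to d3, up 2 to d1, left 2 to b1 — 9 moves in all.
Check: all required cells visited; 9 ≤ 9 moves.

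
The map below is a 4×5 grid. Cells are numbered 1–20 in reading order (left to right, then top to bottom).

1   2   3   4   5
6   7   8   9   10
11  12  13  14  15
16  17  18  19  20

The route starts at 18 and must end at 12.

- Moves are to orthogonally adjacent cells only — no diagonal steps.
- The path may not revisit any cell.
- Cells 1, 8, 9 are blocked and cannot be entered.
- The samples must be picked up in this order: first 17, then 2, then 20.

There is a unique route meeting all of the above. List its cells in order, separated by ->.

18 -> 17 -> 16 -> 11 -> 6 -> 7 -> 2 -> 3 -> 4 -> 5 -> 10 -> 15 -> 20 -> 19 -> 14 -> 13 -> 12

The waypoints must appear in the order 17, 2, 20, with no cell reused.
Route from 18: 2× left (reaching 16), 2× up (reaching 6), right to 7, up to 2, 3× right (reaching 5), 3× down (reaching 20), left to 19, up to 14, 2× left (reaching 12) — 16 moves in all.
Check: order respected (17 at step 1, 2 at step 6, 20 at step 12).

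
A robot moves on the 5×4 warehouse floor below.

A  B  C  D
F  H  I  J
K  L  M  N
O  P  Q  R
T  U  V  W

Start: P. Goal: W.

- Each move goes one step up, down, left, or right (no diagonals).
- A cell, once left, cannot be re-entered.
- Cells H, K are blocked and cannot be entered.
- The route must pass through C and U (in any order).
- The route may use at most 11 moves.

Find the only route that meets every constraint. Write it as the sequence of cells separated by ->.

P -> U -> V -> Q -> M -> I -> C -> D -> J -> N -> R -> W

The budget equals the shortest possible length, so every move has to be on a shortest route through the required cells.
Route from P: down 1 to U, right 1 to V, up 4 to C, right 1 to D, down 4 to W — 11 moves in all.
Check: all required cells visited; 11 ≤ 11 moves.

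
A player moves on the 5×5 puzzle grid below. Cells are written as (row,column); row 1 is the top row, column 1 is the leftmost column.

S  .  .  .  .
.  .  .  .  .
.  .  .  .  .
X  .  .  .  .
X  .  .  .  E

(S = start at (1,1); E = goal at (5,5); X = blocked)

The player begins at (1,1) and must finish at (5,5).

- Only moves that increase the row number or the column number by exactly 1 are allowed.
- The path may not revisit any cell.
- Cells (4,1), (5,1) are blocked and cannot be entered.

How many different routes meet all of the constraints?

A right/down-only route from (1,1) to (5,5) makes exactly 4 down-moves and 4 right-moves in some order.
With no other constraints that would be C(8,4) = 70 routes.
Subtract routes through each blocked cell (inclusion–exclusion for overlaps): − through (4,1): 5 − through (5,1): 1 + through (4,1)&(5,1): 1 → 65.
That gives 65 routes.

65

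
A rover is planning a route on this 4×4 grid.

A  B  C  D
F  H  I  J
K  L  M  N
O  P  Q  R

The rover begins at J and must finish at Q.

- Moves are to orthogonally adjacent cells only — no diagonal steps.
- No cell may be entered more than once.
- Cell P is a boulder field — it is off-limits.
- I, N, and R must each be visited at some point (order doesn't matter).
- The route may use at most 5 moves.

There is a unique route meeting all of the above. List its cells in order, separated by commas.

Any route must reach I, N, and R and still end at Q within 5 moves, so the order of the required stops is forced.
Route from J: left 1 to I, down 1 to M, right 1 to N, down 1 to R, left 1 to Q — 5 moves in all.
Check: all required cells visited; 5 ≤ 5 moves.

J, I, M, N, R, Q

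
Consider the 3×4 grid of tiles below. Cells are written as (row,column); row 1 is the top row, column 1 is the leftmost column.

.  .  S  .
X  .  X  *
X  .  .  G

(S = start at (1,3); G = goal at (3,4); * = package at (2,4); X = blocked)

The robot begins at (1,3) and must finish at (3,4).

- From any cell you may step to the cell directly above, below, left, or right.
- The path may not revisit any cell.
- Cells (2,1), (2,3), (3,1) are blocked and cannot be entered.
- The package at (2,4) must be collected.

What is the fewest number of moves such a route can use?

Any route passes through (2,4) somewhere between (1,3) and (3,4). Summing Manhattan distances along the two legs ((1,3) → (2,4) → (3,4)) gives a lower bound of 2 + 1 = 3 moves.
A route of 3 moves achieves this: (1,3) → (1,4) → (2,4) → (3,4).
Since 3 matches the lower bound, it is optimal.

3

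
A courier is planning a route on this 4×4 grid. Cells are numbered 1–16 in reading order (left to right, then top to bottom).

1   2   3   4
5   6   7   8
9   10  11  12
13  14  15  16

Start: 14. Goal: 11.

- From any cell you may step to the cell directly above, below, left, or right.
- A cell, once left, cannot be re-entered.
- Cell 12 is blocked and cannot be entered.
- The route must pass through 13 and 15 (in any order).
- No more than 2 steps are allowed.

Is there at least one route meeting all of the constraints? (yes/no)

Even ignoring the no-revisit rule, getting from 14 to 11, taking the cheapest ordering 14 → 13 → 15 → 11 needs at least 1 + 2 + 1 = 4 moves (Manhattan distance per leg), which exceeds the 2-move limit.

no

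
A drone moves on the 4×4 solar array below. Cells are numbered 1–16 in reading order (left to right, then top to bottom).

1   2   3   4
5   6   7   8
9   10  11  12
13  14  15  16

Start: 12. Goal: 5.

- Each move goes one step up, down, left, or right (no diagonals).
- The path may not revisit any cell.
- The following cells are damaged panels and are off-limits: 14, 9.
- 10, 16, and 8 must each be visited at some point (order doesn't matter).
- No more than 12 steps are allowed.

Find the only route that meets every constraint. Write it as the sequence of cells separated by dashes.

The budget equals the shortest possible length, so every move has to be on a shortest route through the required cells.
Route from 12: down 1 to 16, left 1 to 15, up 1 to 11, left 1 to 10, up 1 to 6, right 2 to 8, up 1 to 4, left 3 to 1, down 1 to 5 — 12 moves in all.
Check: all required cells visited; 12 ≤ 12 moves.

12 - 16 - 15 - 11 - 10 - 6 - 7 - 8 - 4 - 3 - 2 - 1 - 5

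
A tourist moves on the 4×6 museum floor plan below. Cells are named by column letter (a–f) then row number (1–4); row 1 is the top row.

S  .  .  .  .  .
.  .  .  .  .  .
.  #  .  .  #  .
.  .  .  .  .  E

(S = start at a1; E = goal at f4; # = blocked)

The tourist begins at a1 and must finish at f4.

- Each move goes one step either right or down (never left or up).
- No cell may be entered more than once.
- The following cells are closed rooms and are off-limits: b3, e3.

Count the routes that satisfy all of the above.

A right/down-only route from a1 to f4 makes exactly 3 down-moves and 5 right-moves in some order.
With no other constraints that would be C(8,3) = 56 routes.
Subtract routes through each blocked cell (inclusion–exclusion for overlaps): − through b3: 15 − through e3: 30 + through b3&e3: 6 → 17.
That gives 17 routes.

17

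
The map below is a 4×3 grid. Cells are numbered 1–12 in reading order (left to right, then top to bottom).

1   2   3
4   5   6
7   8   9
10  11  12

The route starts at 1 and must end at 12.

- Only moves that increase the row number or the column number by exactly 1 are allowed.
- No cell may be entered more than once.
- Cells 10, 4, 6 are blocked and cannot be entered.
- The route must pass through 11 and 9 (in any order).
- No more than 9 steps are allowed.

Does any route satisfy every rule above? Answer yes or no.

no

11 is below but to the left of 9: going 9 → 11 would need a leftward move and 11 → 9 an upward move, so no right/down-only route can visit both required cells.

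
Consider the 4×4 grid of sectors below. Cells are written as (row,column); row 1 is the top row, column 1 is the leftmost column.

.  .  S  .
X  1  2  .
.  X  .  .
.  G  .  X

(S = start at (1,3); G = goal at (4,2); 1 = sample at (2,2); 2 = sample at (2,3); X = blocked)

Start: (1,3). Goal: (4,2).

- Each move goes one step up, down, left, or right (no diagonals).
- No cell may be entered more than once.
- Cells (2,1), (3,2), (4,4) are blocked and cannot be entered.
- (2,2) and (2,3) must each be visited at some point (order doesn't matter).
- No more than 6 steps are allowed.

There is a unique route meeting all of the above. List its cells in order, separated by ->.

The budget equals the shortest possible length, so every move has to be on a shortest route through the required cells.
Route from (1,3): left 1 to (1,2), down 1 to (2,2), right 1 to (2,3), down 2 to (4,3), left 1 to (4,2) — 6 moves in all.
Check: all required cells visited; 6 ≤ 6 moves.

(1,3) -> (1,2) -> (2,2) -> (2,3) -> (3,3) -> (4,3) -> (4,2)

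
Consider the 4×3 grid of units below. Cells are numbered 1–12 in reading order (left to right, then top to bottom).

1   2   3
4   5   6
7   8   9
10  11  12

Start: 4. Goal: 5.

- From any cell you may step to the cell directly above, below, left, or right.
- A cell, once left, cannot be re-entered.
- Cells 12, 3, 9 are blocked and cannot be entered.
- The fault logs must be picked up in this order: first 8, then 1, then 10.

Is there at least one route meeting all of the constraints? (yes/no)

Even ignoring the required order, no revisit-free route from 4 to 5 manages to pass through all of 8, 1, and 10: branching out from 4, every path either misses one of them or, having collected them, can no longer reach 5 without re-entering a cell.

no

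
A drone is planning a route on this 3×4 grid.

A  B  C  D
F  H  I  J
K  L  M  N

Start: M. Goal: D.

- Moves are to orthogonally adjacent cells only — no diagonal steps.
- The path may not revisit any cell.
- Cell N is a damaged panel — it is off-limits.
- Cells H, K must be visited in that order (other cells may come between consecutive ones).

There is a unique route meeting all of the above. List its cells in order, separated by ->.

M -> I -> H -> L -> K -> F -> A -> B -> C -> D

The waypoints must appear in the order H, K, with no cell reused.
Route from M: up to I, left to H, down to L, left to K, 2× up (reaching A), 3× right (reaching D) — 9 moves in all.
Check: order respected (H at step 2, K at step 4).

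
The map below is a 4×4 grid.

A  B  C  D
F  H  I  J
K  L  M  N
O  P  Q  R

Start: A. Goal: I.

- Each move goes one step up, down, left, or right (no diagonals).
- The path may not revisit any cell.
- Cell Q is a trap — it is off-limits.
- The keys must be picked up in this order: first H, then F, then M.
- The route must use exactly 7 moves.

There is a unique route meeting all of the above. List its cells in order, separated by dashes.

A - B - H - F - K - L - M - I

The waypoints must appear in the order H, F, M, with no cell reused.
Route from A: right 1 to B, down 1 to H, left 1 to F, down 1 to K, right 2 to M, up 1 to I — 7 moves in all.
Check: order respected (H at step 2, F at step 3, M at step 6); 7 moves as required.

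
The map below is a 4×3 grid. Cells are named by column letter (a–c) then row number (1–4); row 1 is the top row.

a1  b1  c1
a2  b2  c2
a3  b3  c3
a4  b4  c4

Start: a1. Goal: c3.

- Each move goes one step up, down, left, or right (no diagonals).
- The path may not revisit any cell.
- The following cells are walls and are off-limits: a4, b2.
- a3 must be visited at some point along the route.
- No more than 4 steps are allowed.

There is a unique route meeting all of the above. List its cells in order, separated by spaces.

a1 a2 a3 b3 c3

The budget equals the shortest possible length, so every move has to be on a shortest route through the required cells.
Route from a1: down 2 to a3, right 2 to c3 — 4 moves in all.
Check: all required cells visited; 4 ≤ 4 moves.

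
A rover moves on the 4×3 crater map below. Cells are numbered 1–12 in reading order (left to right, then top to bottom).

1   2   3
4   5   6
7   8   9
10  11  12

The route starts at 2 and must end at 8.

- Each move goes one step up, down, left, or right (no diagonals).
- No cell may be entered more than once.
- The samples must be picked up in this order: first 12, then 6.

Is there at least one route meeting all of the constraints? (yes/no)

yes

One route that works: 2 → 1 → 4 → 7 → 10 → 11 → 12 → 9 → 6 → 5 → 8.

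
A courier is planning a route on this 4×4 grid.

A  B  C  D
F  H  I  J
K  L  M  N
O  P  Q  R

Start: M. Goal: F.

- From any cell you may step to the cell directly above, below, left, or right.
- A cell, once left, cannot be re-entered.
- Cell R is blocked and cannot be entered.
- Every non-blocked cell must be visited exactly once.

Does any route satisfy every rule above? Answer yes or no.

Colour the cells like a checkerboard: each orthogonal step flips colour, so a Hamiltonian route alternates colours. Here there are 7 cells of one colour and 8 of the other, with start on the opposite colour to the goal — the counts and endpoints can't be arranged into an alternating sequence of length 15, so no Hamiltonian route exists.

no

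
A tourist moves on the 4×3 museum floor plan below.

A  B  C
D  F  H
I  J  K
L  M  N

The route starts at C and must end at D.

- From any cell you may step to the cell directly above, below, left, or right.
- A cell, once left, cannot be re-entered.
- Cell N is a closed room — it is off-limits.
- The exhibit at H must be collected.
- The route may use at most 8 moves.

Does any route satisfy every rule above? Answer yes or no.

yes

One route that works: C → H → F → D.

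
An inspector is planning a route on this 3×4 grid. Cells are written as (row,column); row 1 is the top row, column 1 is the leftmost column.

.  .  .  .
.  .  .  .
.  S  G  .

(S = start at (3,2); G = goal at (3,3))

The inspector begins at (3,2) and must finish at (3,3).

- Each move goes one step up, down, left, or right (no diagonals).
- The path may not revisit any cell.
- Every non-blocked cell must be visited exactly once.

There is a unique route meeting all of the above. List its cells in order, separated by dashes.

(3,2) - (3,1) - (2,1) - (1,1) - (1,2) - (2,2) - (2,3) - (1,3) - (1,4) - (2,4) - (3,4) - (3,3)

Need to visit all 12 open cells exactly once, starting at (3,2) and ending at (3,3).
Cell (1,4) has only two open neighbours ((2,4) and (1,3)), so the path must pass straight through it: one of those is the cell it's entered from and the other is where it exits.
Route from (3,2): left to (3,1), 2× up (reaching (1,1)), right to (1,2), down to (2,2), right to (2,3), up to (1,3), right to (1,4), 2× down (reaching (3,4)), left to (3,3) — 11 moves in all.
Check: all 12 open cells covered.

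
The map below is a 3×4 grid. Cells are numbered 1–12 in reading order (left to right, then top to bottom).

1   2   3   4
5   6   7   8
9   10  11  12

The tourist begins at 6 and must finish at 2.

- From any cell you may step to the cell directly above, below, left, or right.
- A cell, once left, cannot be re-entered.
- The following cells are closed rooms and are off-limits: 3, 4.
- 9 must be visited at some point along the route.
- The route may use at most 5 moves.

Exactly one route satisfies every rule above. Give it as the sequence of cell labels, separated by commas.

6, 10, 9, 5, 1, 2

The budget equals the shortest possible length, so every move has to be on a shortest route through the required cells.
Route from 6: down 1 to 10, left 1 to 9, up 2 to 1, right 1 to 2 — 5 moves in all.
Check: all required cells visited; 5 ≤ 5 moves.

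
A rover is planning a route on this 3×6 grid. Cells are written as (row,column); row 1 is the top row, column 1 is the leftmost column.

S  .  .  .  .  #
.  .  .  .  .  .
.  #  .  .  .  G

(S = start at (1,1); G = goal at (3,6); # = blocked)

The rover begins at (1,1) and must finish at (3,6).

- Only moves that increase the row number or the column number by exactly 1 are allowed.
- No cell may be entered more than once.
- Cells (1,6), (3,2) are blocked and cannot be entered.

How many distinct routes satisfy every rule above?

17

A right/down-only route from (1,1) to (3,6) makes exactly 2 down-moves and 5 right-moves in some order.
With no other constraints that would be C(7,2) = 21 routes.
Subtract routes through each blocked cell (inclusion–exclusion for overlaps): − through (1,6): 1 − through (3,2): 3 → 17.
That gives 17 routes.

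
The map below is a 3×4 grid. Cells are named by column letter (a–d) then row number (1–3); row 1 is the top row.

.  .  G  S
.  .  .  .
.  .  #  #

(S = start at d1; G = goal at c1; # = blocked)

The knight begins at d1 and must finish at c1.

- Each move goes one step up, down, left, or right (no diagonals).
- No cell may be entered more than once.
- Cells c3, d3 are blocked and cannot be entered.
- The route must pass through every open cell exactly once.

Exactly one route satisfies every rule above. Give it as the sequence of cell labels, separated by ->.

d1 -> d2 -> c2 -> b2 -> b3 -> a3 -> a2 -> a1 -> b1 -> c1

Need to visit all 10 open cells exactly once, starting at d1 and ending at c1.
Cell b3 has only two open neighbours (b2 and a3), so the path must pass straight through it: one of those is the cell it's entered from and the other is where it exits.
Route from d1: down 1 to d2, left 2 to b2, down 1 to b3, left 1 to a3, up 2 to a1, right 2 to c1 — 9 moves in all.
Check: all 10 open cells covered.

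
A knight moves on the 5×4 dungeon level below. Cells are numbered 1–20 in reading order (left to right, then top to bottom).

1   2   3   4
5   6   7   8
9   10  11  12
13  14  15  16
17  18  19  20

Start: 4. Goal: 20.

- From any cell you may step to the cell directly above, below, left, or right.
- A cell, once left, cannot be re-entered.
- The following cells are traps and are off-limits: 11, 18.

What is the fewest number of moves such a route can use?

4

The Manhattan distance from 4 to 20 is |1−5| + |4−4| = 4, so at least 4 moves are needed.
A route of 4 moves achieves this: 4 → 8 → 12 → 16 → 20.
Since 4 matches the lower bound, it is optimal.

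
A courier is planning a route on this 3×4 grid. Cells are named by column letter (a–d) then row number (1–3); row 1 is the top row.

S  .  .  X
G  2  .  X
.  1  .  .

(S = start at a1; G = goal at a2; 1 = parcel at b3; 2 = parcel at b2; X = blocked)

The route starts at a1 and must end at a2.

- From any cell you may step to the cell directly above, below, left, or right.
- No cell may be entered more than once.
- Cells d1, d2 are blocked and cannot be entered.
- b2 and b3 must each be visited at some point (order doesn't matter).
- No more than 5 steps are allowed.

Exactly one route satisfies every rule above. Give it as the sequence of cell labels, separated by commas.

a1, b1, b2, b3, a3, a2

The budget equals the shortest possible length, so every move has to be on a shortest route through the required cells.
Route from a1: right 1 to b1, down 2 to b3, left 1 to a3, up 1 to a2 — 5 moves in all.
Check: all required cells visited; 5 ≤ 5 moves.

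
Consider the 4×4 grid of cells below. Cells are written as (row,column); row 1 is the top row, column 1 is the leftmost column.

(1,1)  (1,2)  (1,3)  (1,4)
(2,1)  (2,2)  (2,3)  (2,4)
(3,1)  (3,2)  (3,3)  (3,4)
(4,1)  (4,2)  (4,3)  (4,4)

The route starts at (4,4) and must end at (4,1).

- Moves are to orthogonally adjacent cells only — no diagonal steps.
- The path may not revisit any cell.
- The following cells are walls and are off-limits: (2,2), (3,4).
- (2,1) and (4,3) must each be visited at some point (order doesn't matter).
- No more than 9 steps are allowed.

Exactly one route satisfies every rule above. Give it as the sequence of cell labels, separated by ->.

(4,4) -> (4,3) -> (3,3) -> (2,3) -> (1,3) -> (1,2) -> (1,1) -> (2,1) -> (3,1) -> (4,1)

The 9-move cap with required stops at (2,1), (4,3) leaves no slack for detours.
Route from (4,4): left to (4,3), 3× up (reaching (1,3)), 2× left (reaching (1,1)), 3× down (reaching (4,1)) — 9 moves in all.
Check: all required cells visited; 9 ≤ 9 moves.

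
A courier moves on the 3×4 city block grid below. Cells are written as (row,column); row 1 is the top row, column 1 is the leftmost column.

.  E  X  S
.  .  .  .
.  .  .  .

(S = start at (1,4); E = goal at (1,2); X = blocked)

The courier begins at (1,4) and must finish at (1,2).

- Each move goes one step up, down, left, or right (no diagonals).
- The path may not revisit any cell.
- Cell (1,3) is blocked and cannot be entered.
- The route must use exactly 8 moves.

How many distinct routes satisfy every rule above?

Need simple routes of exactly 8 moves from (1,4) to (1,2) (Manhattan distance 2, so 3 moves are spent on a detour and 3 undoing it).
Enumerating: (1,4) (2,4) (3,4) (3,3) (2,3) (2,2) (2,1) (1,1) (1,2) | (1,4) (2,4) (3,4) (3,3) (3,2) (2,2) (2,1) (1,1) (1,2) | (1,4) (2,4) (3,4) (3,3) (3,2) (3,1) (2,1) (1,1) (1,2) | (1,4) (2,4) (3,4) (3,3) (3,2) (3,1) (2,1) (2,2) (1,2) | (1,4) (2,4) (2,3) (3,3) (3,2) (2,2) (2,1) (1,1) (1,2) | (1,4) (2,4) (2,3) (3,3) (3,2) (3,1) (2,1) (1,1) (1,2) | (1,4) (2,4) (2,3) (3,3) (3,2) (3,1) (2,1) (2,2) (1,2) | (1,4) (2,4) (2,3) (2,2) (3,2) (3,1) (2,1) (1,1) (1,2).
That gives 8 routes.

8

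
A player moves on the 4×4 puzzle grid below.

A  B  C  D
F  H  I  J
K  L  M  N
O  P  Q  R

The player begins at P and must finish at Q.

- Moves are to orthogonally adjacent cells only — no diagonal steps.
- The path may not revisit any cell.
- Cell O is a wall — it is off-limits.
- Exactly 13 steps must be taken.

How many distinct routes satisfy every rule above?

Need simple routes of exactly 13 moves from P to Q (Manhattan distance 1, so 6 moves are spent on a detour and 6 undoing it).
Enumerating: P L H F A B C D J I M N R Q | P L K F A B H I C D J N R Q | P L K F A B H I C D J N M Q | P L K F A B C D J I M N R Q | P L K F H B C D J I M N R Q | P L M I H F A B C D J N R Q.
That gives 6 routes.

6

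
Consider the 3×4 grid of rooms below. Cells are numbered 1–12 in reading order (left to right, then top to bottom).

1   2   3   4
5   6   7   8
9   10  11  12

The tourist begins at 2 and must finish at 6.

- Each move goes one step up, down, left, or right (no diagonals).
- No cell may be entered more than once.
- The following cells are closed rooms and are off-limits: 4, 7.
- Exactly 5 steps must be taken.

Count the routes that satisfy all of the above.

Need simple routes of exactly 5 moves from 2 to 6 (Manhattan distance 1, so 2 moves are spent on a detour and 2 undoing it).
Enumerating: 2 1 5 9 10 6.
That gives 1 route.

1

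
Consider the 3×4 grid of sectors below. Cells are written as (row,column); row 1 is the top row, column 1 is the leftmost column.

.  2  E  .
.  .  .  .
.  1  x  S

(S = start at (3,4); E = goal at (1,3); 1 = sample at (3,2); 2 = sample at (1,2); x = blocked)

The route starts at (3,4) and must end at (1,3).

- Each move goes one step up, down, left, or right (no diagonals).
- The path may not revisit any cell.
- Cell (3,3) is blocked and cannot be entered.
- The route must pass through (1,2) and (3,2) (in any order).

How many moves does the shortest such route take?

Any route passes through (1,2) and (3,2) in some order between (3,4) and (1,3). Summing Manhattan distances along each leg and taking the cheapest ordering ((3,4) → (3,2) → (1,2) → (1,3)) gives a lower bound of 2 + 2 + 1 = 5 moves.
That bound ignores the blocked cells. Measuring each leg by the fewest moves that actually steer around them ((3,4)→(3,2): 4; (3,2)→(1,2): 2; (1,2)→(1,3): 1) raises the lower bound to 7.
The shortest route satisfying every rule uses 9 moves: (3,4) → (2,4) → (2,3) → (2,2) → (3,2) → (3,1) → (2,1) → (1,1) → (1,2) → (1,3).
The no-revisit rule (legs can't share cells) pushes the minimum above the 7-move bound; an exhaustive check rules out every length from 7 to 8, leaving 9 as the minimum.

9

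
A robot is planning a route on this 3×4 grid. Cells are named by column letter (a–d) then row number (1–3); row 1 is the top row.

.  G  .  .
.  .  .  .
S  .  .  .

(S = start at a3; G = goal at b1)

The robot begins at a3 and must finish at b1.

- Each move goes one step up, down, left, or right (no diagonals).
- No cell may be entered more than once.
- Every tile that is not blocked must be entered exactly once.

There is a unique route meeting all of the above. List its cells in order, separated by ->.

Need to visit all 12 open cells exactly once, starting at a3 and ending at b1.
Route from a3: 3× right (reaching d3), 2× up (reaching d1), left to c1, down to c2, 2× left (reaching a2), up to a1, right to b1 — 11 moves in all.
Check: all 12 open cells covered.

a3 -> b3 -> c3 -> d3 -> d2 -> d1 -> c1 -> c2 -> b2 -> a2 -> a1 -> b1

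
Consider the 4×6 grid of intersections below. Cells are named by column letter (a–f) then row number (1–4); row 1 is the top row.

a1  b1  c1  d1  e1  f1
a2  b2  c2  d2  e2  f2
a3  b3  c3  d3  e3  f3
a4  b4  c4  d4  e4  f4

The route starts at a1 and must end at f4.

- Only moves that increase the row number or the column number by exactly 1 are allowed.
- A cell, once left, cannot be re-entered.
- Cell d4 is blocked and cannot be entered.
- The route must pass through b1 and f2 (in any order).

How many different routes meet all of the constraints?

A right/down-only route from a1 to f4 makes exactly 3 down-moves and 5 right-moves in some order.
With no other constraints that would be C(8,3) = 56 routes.
A monotone route can only reach the required cells in the order b1, f2, so split there and multiply the segment counts (each segment already excludes blocked cells): a1→b1: 1; b1→f2: 5; f2→f4: 1; product = 5.
That gives 5 routes.

5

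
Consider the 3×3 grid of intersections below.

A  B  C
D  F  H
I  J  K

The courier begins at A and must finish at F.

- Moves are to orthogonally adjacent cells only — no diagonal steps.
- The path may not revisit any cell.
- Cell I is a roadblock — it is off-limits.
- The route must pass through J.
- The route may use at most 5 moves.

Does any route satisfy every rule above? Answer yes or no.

no

Exhausting the options from A, every branch either dead-ends against blocked cells, would have to re-enter a cell already used, runs past the 5-move limit, or reaches the goal with a constraint still unmet.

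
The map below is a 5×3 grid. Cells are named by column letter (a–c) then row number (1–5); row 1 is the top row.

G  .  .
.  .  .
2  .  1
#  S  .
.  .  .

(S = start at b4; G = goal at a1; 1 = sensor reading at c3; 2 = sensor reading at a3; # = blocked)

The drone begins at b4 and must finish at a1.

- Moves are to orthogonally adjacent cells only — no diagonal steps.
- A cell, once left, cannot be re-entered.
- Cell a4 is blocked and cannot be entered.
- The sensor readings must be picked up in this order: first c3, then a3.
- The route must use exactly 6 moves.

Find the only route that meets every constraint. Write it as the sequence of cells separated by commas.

The waypoints must appear in the order c3, a3, with no cell reused.
Route from b4: right 1 to c4, up 1 to c3, left 2 to a3, up 2 to a1 — 6 moves in all.
Check: order respected (1 at step 2, 2 at step 4); 6 moves as required.

b4, c4, c3, b3, a3, a2, a1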